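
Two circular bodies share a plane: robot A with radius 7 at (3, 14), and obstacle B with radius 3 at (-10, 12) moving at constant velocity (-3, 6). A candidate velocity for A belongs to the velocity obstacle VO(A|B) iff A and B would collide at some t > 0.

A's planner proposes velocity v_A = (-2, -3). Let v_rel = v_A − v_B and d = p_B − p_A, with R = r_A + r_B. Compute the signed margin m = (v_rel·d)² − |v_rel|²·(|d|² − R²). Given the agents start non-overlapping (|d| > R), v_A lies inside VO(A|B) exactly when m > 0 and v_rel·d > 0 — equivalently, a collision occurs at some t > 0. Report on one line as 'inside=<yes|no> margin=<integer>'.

d = (-13, -2),  |d|² = 173;  R = 7+3 = 10,  c = 173−10² = 73
v_rel = (1, -9),  |v_rel|² = 82;  v_rel·d = (1)·(-13) + (-9)·(-2) = 5
82·t² − 10·t + 73 = 0  ⇒  m = 5² − 82·73 = -5961
m = -5961 < 0,  v_rel·d = 5 > 0  ⇒  outside

inside=no margin=-5961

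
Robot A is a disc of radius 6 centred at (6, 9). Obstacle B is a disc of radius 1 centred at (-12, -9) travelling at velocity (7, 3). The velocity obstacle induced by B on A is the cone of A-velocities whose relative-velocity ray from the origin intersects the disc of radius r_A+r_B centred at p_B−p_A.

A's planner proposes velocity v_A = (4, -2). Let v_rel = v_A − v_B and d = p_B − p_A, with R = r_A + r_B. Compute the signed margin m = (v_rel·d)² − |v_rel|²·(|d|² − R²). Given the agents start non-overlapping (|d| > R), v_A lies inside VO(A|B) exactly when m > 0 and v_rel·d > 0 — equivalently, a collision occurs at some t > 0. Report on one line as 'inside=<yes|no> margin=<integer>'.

d = (-18, -18),  |d|² = 648;  R = 6+1 = 7,  c = 648−7² = 599
v_rel = (-3, -5),  |v_rel|² = 34;  v_rel·d = (-3)·(-18) + (-5)·(-18) = 144
34·t² − 288·t + 599 = 0  ⇒  m = 144² − 34·599 = 370
m = 370 > 0,  v_rel·d = 144 > 0  ⇒  inside

inside=yes margin=370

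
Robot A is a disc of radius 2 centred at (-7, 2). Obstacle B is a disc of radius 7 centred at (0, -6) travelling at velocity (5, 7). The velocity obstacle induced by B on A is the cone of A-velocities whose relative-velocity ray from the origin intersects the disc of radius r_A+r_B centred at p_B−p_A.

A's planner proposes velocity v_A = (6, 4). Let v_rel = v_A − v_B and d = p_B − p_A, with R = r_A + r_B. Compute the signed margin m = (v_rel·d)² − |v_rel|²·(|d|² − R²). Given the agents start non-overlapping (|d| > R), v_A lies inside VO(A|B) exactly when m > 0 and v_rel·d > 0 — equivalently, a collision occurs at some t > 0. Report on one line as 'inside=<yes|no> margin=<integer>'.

d = (7, -8),  |d|² = 113;  R = 2+7 = 9,  c = 113−9² = 32
v_rel = (1, -3),  |v_rel|² = 10;  v_rel·d = (1)·(7) + (-3)·(-8) = 31
10·t² − 62·t + 32 = 0  ⇒  m = 31² − 10·32 = 641
m = 641 > 0,  v_rel·d = 31 > 0  ⇒  inside

inside=yes margin=641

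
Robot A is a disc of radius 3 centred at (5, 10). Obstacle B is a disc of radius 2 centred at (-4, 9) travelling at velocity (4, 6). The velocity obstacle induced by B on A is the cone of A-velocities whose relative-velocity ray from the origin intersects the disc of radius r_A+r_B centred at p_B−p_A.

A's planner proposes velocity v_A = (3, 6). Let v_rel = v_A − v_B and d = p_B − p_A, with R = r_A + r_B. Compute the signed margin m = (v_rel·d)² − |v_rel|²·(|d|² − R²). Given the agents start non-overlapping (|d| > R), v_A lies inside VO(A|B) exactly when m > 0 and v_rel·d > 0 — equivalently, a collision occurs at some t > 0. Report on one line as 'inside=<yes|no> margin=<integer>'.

d = (-9, -1),  |d|² = 82;  R = 3+2 = 5,  c = 82−5² = 57
v_rel = (-1, 0),  |v_rel|² = 1;  v_rel·d = (-1)·(-9) + (0)·(-1) = 9
1·t² − 18·t + 57 = 0  ⇒  m = 9² − 1·57 = 24
m = 24 > 0,  v_rel·d = 9 > 0  ⇒  inside

inside=yes margin=24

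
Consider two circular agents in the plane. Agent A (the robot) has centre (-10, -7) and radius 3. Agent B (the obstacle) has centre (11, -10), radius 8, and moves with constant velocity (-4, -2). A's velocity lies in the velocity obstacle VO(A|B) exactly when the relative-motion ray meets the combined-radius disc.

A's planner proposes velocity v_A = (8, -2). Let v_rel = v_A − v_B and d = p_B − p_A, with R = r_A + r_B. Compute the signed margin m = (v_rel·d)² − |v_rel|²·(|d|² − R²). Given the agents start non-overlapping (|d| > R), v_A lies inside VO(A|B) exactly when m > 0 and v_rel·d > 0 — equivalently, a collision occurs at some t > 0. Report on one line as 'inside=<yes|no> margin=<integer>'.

d = (21, -3),  |d|² = 450;  R = 3+8 = 11,  c = 450−11² = 329
v_rel = (12, 0),  |v_rel|² = 144;  v_rel·d = (12)·(21) + (0)·(-3) = 252
144·t² − 504·t + 329 = 0  ⇒  m = 252² − 144·329 = 16128
m = 16128 > 0,  v_rel·d = 252 > 0  ⇒  inside

inside=yes margin=16128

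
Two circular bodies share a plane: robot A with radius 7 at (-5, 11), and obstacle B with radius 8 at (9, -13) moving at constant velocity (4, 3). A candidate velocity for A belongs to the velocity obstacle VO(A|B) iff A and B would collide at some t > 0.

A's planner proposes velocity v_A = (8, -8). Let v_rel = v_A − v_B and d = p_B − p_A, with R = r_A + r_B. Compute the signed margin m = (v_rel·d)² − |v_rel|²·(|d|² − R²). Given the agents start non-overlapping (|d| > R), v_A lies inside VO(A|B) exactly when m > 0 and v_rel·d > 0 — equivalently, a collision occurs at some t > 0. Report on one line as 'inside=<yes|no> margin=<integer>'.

d = (14, -24),  |d|² = 772;  R = 7+8 = 15,  c = 772−15² = 547
v_rel = (4, -11),  |v_rel|² = 137;  v_rel·d = (4)·(14) + (-11)·(-24) = 320
137·t² − 640·t + 547 = 0  ⇒  m = 320² − 137·547 = 27461
m = 27461 > 0,  v_rel·d = 320 > 0  ⇒  inside

inside=yes margin=27461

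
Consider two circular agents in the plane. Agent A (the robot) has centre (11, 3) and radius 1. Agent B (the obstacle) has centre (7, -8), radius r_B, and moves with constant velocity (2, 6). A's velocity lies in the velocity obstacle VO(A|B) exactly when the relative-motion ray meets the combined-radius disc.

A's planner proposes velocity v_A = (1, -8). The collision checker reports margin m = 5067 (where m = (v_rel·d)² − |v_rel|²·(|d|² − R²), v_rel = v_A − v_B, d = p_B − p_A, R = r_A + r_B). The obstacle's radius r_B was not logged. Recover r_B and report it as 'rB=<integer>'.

m = 5067
d = (-4, -11);  v_rel = (-1, -14),  |v_rel|² = 197
v_rel×d = (-1)·(-11) − (-14)·(-4) = -45
since m = R²·197 − (-45)²:  R² = (2025 + 5067) / 197 = 36
R = √36 = 6  ⇒  r_B = 6 − 1 = 5

rB=5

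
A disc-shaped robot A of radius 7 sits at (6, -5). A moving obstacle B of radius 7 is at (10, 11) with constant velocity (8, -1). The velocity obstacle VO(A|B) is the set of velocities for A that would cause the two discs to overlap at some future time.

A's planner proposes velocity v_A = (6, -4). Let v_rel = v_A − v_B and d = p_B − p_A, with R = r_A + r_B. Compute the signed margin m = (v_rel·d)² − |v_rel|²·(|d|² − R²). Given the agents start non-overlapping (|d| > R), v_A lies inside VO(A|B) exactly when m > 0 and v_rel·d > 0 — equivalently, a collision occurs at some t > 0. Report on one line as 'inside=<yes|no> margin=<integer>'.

d = (4, 16),  |d|² = 272;  R = 7+7 = 14,  c = 272−14² = 76
v_rel = (-2, -3),  |v_rel|² = 13;  v_rel·d = (-2)·(4) + (-3)·(16) = -56
13·t² + 112·t + 76 = 0  ⇒  m = (-56)² − 13·76 = 2148
m = 2148 > 0,  v_rel·d = -56 < 0  ⇒  outside

inside=no margin=2148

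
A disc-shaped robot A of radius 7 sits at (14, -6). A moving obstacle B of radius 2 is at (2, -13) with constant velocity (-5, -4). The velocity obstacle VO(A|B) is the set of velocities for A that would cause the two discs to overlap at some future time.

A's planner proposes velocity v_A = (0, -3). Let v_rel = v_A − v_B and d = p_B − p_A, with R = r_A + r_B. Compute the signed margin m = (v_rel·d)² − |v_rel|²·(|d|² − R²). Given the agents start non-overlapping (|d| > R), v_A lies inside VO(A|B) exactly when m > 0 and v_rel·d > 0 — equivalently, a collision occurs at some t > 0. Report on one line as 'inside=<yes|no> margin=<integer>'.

d = (-12, -7),  |d|² = 193;  R = 7+2 = 9,  c = 193−9² = 112
v_rel = (5, 1),  |v_rel|² = 26;  v_rel·d = (5)·(-12) + (1)·(-7) = -67
26·t² + 134·t + 112 = 0  ⇒  m = (-67)² − 26·112 = 1577
m = 1577 > 0,  v_rel·d = -67 < 0  ⇒  outside

inside=no margin=1577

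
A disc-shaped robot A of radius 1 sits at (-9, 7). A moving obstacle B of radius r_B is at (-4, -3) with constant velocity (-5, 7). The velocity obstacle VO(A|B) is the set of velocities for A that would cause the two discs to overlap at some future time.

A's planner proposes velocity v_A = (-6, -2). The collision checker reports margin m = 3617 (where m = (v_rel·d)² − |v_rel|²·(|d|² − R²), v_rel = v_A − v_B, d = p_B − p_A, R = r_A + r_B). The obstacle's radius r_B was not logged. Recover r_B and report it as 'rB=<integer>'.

m = 3617
d = (5, -10);  v_rel = (-1, -9),  |v_rel|² = 82
v_rel×d = (-1)·(-10) − (-9)·(5) = 55
since m = R²·82 − 55²:  R² = (3025 + 3617) / 82 = 81
R = √81 = 9  ⇒  r_B = 9 − 1 = 8

rB=8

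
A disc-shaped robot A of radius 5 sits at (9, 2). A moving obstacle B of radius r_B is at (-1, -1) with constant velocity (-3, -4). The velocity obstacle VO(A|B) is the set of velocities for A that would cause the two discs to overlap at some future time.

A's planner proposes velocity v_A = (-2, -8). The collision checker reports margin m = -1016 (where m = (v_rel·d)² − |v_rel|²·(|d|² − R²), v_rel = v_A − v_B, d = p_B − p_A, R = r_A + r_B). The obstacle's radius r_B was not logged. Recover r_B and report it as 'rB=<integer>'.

m = -1016
d = (-10, -3);  v_rel = (1, -4),  |v_rel|² = 17
v_rel×d = (1)·(-3) − (-4)·(-10) = -43
since m = R²·17 − (-43)²:  R² = (1849 + -1016) / 17 = 49
R = √49 = 7  ⇒  r_B = 7 − 5 = 2

rB=2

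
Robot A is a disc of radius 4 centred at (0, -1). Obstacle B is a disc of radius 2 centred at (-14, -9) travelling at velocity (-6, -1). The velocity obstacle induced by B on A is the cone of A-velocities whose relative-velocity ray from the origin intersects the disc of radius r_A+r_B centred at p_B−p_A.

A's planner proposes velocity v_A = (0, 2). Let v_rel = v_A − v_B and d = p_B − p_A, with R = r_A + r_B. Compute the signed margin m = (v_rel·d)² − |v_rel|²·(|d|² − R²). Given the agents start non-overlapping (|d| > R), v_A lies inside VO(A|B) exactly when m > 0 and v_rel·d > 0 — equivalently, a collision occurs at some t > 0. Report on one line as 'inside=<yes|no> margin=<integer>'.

d = (-14, -8),  |d|² = 260;  R = 4+2 = 6,  c = 260−6² = 224
v_rel = (6, 3),  |v_rel|² = 45;  v_rel·d = (6)·(-14) + (3)·(-8) = -108
45·t² + 216·t + 224 = 0  ⇒  m = (-108)² − 45·224 = 1584
m = 1584 > 0,  v_rel·d = -108 < 0  ⇒  outside

inside=no margin=1584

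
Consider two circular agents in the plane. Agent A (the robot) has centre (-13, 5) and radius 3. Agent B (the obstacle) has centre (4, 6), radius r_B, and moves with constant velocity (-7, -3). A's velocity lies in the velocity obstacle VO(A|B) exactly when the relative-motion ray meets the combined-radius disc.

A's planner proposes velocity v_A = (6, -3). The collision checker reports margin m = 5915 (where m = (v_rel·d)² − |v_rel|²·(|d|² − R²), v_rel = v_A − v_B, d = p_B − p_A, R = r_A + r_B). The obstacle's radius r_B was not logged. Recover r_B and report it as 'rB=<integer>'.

m = 5915
d = (17, 1);  v_rel = (13, 0),  |v_rel|² = 169
v_rel×d = (13)·(1) − (0)·(17) = 13
since m = R²·169 − 13²:  R² = (169 + 5915) / 169 = 36
R = √36 = 6  ⇒  r_B = 6 − 3 = 3

rB=3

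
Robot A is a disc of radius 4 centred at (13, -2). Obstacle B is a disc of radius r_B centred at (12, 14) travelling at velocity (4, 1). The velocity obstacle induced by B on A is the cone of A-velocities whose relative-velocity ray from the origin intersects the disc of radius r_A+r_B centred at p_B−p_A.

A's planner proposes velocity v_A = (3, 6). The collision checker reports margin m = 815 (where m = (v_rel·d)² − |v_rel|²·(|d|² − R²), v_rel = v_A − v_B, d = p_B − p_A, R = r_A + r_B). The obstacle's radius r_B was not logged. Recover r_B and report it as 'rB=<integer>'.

m = 815
d = (-1, 16);  v_rel = (-1, 5),  |v_rel|² = 26
v_rel×d = (-1)·(16) − (5)·(-1) = -11
since m = R²·26 − (-11)²:  R² = (121 + 815) / 26 = 36
R = √36 = 6  ⇒  r_B = 6 − 4 = 2

rB=2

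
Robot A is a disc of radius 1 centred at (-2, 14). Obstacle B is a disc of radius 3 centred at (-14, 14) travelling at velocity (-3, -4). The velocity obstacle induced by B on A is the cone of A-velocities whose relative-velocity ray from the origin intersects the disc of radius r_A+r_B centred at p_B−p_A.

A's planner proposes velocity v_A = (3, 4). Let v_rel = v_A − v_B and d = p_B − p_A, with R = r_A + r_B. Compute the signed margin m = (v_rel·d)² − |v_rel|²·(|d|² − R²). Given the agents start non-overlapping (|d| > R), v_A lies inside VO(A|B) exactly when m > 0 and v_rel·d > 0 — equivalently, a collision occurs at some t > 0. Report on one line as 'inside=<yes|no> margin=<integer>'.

d = (-12, 0),  |d|² = 144;  R = 1+3 = 4,  c = 144−4² = 128
v_rel = (6, 8),  |v_rel|² = 100;  v_rel·d = (6)·(-12) + (8)·(0) = -72
100·t² + 144·t + 128 = 0  ⇒  m = (-72)² − 100·128 = -7616
m = -7616 < 0,  v_rel·d = -72 < 0  ⇒  outside

inside=no margin=-7616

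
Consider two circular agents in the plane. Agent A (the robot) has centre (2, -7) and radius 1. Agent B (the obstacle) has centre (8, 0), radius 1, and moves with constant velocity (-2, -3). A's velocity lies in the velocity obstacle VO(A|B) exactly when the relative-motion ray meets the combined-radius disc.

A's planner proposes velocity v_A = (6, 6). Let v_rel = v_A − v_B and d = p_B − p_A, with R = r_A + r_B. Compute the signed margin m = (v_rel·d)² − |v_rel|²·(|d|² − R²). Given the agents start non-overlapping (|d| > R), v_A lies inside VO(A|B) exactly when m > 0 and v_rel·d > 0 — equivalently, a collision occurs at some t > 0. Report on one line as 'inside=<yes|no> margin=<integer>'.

d = (6, 7),  |d|² = 85;  R = 1+1 = 2,  c = 85−2² = 81
v_rel = (8, 9),  |v_rel|² = 145;  v_rel·d = (8)·(6) + (9)·(7) = 111
145·t² − 222·t + 81 = 0  ⇒  m = 111² − 145·81 = 576
m = 576 > 0,  v_rel·d = 111 > 0  ⇒  inside

inside=yes margin=576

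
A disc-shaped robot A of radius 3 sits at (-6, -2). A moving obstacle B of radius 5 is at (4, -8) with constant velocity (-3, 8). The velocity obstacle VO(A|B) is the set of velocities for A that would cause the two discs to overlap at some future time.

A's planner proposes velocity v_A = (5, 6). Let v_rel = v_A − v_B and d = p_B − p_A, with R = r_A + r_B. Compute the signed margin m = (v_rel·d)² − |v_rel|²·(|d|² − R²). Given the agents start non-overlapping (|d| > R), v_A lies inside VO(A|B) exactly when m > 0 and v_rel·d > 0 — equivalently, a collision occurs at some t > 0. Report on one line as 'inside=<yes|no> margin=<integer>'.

d = (10, -6),  |d|² = 136;  R = 3+5 = 8,  c = 136−8² = 72
v_rel = (8, -2),  |v_rel|² = 68;  v_rel·d = (8)·(10) + (-2)·(-6) = 92
68·t² − 184·t + 72 = 0  ⇒  m = 92² − 68·72 = 3568
m = 3568 > 0,  v_rel·d = 92 > 0  ⇒  inside

inside=yes margin=3568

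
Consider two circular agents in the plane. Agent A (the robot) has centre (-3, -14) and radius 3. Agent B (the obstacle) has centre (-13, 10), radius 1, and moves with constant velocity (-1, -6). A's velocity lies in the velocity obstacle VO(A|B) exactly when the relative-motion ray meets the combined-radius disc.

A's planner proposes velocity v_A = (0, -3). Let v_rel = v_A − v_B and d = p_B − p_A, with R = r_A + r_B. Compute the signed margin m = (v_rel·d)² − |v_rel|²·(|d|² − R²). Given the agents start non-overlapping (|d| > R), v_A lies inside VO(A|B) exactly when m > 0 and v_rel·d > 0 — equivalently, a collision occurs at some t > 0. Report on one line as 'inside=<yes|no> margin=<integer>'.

d = (-10, 24),  |d|² = 676;  R = 3+1 = 4,  c = 676−4² = 660
v_rel = (1, 3),  |v_rel|² = 10;  v_rel·d = (1)·(-10) + (3)·(24) = 62
10·t² − 124·t + 660 = 0  ⇒  m = 62² − 10·660 = -2756
m = -2756 < 0,  v_rel·d = 62 > 0  ⇒  outside

inside=no margin=-2756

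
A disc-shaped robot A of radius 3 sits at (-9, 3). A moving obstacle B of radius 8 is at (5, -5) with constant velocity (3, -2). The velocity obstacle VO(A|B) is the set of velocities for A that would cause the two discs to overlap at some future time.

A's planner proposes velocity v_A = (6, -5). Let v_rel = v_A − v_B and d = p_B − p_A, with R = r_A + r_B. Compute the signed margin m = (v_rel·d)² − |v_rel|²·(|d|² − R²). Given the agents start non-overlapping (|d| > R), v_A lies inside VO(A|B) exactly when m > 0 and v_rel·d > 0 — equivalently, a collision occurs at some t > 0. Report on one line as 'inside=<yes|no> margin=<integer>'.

d = (14, -8),  |d|² = 260;  R = 3+8 = 11,  c = 260−11² = 139
v_rel = (3, -3),  |v_rel|² = 18;  v_rel·d = (3)·(14) + (-3)·(-8) = 66
18·t² − 132·t + 139 = 0  ⇒  m = 66² − 18·139 = 1854
m = 1854 > 0,  v_rel·d = 66 > 0  ⇒  inside

inside=yes margin=1854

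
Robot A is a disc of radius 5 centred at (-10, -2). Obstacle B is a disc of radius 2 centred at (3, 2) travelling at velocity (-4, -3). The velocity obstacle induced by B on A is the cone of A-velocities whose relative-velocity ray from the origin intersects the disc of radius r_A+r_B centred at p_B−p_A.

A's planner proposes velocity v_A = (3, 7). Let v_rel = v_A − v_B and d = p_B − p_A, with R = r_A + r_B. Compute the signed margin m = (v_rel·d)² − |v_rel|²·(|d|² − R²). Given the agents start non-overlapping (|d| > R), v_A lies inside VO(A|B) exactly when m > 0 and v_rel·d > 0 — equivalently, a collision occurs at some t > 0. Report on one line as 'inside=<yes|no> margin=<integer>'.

d = (13, 4),  |d|² = 185;  R = 5+2 = 7,  c = 185−7² = 136
v_rel = (7, 10),  |v_rel|² = 149;  v_rel·d = (7)·(13) + (10)·(4) = 131
149·t² − 262·t + 136 = 0  ⇒  m = 131² − 149·136 = -3103
m = -3103 < 0,  v_rel·d = 131 > 0  ⇒  outside

inside=no margin=-3103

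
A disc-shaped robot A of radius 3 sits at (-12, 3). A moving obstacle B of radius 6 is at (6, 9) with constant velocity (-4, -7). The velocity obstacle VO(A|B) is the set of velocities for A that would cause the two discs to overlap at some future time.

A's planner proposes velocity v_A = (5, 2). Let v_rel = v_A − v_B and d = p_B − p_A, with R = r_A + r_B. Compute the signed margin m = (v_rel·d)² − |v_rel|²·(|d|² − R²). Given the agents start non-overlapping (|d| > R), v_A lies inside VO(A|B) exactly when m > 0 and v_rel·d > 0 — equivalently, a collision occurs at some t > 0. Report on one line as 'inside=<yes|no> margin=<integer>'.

d = (18, 6),  |d|² = 360;  R = 3+6 = 9,  c = 360−9² = 279
v_rel = (9, 9),  |v_rel|² = 162;  v_rel·d = (9)·(18) + (9)·(6) = 216
162·t² − 432·t + 279 = 0  ⇒  m = 216² − 162·279 = 1458
m = 1458 > 0,  v_rel·d = 216 > 0  ⇒  inside

inside=yes margin=1458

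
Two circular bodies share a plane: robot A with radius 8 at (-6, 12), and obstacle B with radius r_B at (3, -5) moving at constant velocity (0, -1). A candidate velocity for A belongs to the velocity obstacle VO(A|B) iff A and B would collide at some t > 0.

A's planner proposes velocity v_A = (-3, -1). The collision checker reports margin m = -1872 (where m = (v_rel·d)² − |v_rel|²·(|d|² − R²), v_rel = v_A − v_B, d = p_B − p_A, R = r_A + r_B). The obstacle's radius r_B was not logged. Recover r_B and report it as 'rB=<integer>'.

m = -1872
d = (9, -17);  v_rel = (-3, 0),  |v_rel|² = 9
v_rel×d = (-3)·(-17) − (0)·(9) = 51
since m = R²·9 − 51²:  R² = (2601 + -1872) / 9 = 81
R = √81 = 9  ⇒  r_B = 9 − 8 = 1

rB=1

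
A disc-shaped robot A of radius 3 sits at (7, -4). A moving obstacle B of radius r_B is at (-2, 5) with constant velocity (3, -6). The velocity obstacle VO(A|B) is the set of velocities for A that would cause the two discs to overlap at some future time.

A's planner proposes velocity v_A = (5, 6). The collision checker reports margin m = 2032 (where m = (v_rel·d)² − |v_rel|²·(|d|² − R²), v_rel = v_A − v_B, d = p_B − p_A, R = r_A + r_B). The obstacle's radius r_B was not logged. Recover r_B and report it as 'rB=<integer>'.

m = 2032
d = (-9, 9);  v_rel = (2, 12),  |v_rel|² = 148
v_rel×d = (2)·(9) − (12)·(-9) = 126
since m = R²·148 − 126²:  R² = (15876 + 2032) / 148 = 121
R = √121 = 11  ⇒  r_B = 11 − 3 = 8

rB=8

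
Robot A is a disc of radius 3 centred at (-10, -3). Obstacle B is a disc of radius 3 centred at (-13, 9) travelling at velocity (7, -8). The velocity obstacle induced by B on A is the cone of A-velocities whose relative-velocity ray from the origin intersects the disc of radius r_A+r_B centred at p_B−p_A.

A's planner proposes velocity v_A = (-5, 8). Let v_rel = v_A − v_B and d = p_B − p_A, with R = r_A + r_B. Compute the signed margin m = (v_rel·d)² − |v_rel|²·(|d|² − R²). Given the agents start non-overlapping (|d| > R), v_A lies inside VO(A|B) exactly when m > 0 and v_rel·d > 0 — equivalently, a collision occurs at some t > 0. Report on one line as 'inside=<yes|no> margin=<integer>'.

d = (-3, 12),  |d|² = 153;  R = 3+3 = 6,  c = 153−6² = 117
v_rel = (-12, 16),  |v_rel|² = 400;  v_rel·d = (-12)·(-3) + (16)·(12) = 228
400·t² − 456·t + 117 = 0  ⇒  m = 228² − 400·117 = 5184
m = 5184 > 0,  v_rel·d = 228 > 0  ⇒  inside

inside=yes margin=5184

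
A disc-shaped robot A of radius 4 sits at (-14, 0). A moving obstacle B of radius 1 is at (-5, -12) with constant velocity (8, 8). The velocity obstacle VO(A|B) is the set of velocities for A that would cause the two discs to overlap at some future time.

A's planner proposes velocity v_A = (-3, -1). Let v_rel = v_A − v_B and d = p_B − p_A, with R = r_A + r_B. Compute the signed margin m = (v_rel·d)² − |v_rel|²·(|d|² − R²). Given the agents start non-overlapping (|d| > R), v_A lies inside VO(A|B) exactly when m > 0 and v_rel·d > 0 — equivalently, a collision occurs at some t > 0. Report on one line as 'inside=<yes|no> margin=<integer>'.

d = (9, -12),  |d|² = 225;  R = 4+1 = 5,  c = 225−5² = 200
v_rel = (-11, -9),  |v_rel|² = 202;  v_rel·d = (-11)·(9) + (-9)·(-12) = 9
202·t² − 18·t + 200 = 0  ⇒  m = 9² − 202·200 = -40319
m = -40319 < 0,  v_rel·d = 9 > 0  ⇒  outside

inside=no margin=-40319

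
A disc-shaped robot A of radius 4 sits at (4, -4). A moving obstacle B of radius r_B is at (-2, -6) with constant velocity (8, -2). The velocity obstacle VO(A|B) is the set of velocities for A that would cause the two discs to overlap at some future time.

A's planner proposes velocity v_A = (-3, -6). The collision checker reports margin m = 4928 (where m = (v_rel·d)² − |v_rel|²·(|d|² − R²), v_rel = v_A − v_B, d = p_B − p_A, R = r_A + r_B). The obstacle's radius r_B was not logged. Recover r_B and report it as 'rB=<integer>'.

m = 4928
d = (-6, -2);  v_rel = (-11, -4),  |v_rel|² = 137
v_rel×d = (-11)·(-2) − (-4)·(-6) = -2
since m = R²·137 − (-2)²:  R² = (4 + 4928) / 137 = 36
R = √36 = 6  ⇒  r_B = 6 − 4 = 2

rB=2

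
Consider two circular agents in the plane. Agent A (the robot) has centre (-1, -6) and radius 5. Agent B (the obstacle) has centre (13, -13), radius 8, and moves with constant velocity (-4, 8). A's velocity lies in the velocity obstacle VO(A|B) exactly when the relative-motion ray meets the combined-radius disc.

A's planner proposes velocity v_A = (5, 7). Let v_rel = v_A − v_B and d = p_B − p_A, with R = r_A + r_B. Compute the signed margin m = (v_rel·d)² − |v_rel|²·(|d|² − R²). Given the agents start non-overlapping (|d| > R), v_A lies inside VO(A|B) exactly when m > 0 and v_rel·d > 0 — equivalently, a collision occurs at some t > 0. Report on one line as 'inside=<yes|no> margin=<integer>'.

d = (14, -7),  |d|² = 245;  R = 5+8 = 13,  c = 245−13² = 76
v_rel = (9, -1),  |v_rel|² = 82;  v_rel·d = (9)·(14) + (-1)·(-7) = 133
82·t² − 266·t + 76 = 0  ⇒  m = 133² − 82·76 = 11457
m = 11457 > 0,  v_rel·d = 133 > 0  ⇒  inside

inside=yes margin=11457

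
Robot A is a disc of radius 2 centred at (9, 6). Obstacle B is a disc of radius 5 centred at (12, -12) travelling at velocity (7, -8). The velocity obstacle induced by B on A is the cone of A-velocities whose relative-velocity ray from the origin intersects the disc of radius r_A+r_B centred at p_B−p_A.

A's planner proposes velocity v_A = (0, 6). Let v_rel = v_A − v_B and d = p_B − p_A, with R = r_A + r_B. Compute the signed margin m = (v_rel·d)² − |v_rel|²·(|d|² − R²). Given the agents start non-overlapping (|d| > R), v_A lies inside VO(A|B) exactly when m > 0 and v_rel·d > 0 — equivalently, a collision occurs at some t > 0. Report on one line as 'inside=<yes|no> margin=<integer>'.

d = (3, -18),  |d|² = 333;  R = 2+5 = 7,  c = 333−7² = 284
v_rel = (-7, 14),  |v_rel|² = 245;  v_rel·d = (-7)·(3) + (14)·(-18) = -273
245·t² + 546·t + 284 = 0  ⇒  m = (-273)² − 245·284 = 4949
m = 4949 > 0,  v_rel·d = -273 < 0  ⇒  outside

inside=no margin=4949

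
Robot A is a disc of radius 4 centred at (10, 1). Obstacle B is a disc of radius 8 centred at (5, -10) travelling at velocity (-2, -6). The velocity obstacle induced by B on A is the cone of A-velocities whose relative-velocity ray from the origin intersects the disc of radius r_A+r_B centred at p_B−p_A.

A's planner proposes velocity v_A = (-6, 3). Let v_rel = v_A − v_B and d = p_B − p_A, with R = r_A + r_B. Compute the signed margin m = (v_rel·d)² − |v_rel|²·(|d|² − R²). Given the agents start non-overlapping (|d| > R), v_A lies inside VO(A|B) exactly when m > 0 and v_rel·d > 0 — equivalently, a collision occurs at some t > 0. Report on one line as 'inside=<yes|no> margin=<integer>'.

d = (-5, -11),  |d|² = 146;  R = 4+8 = 12,  c = 146−12² = 2
v_rel = (-4, 9),  |v_rel|² = 97;  v_rel·d = (-4)·(-5) + (9)·(-11) = -79
97·t² + 158·t + 2 = 0  ⇒  m = (-79)² − 97·2 = 6047
m = 6047 > 0,  v_rel·d = -79 < 0  ⇒  outside

inside=no margin=6047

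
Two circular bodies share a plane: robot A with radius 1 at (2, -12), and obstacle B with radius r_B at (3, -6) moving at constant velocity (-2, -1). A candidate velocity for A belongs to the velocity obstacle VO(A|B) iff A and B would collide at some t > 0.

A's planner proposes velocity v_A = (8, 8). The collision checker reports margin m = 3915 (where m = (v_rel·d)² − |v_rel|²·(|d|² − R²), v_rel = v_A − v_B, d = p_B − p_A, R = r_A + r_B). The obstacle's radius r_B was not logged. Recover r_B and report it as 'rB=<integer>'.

m = 3915
d = (1, 6);  v_rel = (10, 9),  |v_rel|² = 181
v_rel×d = (10)·(6) − (9)·(1) = 51
since m = R²·181 − 51²:  R² = (2601 + 3915) / 181 = 36
R = √36 = 6  ⇒  r_B = 6 − 1 = 5

rB=5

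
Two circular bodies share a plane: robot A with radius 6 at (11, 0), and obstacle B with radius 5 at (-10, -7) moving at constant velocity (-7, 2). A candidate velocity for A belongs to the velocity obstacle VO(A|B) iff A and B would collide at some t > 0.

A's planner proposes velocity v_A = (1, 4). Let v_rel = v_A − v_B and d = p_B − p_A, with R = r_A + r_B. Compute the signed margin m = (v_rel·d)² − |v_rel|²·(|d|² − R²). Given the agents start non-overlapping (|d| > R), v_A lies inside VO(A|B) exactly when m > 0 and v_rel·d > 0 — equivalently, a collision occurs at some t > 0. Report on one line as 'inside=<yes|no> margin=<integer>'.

d = (-21, -7),  |d|² = 490;  R = 6+5 = 11,  c = 490−11² = 369
v_rel = (8, 2),  |v_rel|² = 68;  v_rel·d = (8)·(-21) + (2)·(-7) = -182
68·t² + 364·t + 369 = 0  ⇒  m = (-182)² − 68·369 = 8032
m = 8032 > 0,  v_rel·d = -182 < 0  ⇒  outside

inside=no margin=8032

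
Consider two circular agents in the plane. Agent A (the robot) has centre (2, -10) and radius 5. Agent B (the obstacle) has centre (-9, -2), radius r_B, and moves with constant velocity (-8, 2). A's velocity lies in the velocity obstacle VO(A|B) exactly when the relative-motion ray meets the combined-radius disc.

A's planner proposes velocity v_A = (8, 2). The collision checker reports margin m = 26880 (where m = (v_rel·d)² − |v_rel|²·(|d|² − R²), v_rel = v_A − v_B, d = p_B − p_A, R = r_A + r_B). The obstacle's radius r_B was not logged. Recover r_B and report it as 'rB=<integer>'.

m = 26880
d = (-11, 8);  v_rel = (16, 0),  |v_rel|² = 256
v_rel×d = (16)·(8) − (0)·(-11) = 128
since m = R²·256 − 128²:  R² = (16384 + 26880) / 256 = 169
R = √169 = 13  ⇒  r_B = 13 − 5 = 8

rB=8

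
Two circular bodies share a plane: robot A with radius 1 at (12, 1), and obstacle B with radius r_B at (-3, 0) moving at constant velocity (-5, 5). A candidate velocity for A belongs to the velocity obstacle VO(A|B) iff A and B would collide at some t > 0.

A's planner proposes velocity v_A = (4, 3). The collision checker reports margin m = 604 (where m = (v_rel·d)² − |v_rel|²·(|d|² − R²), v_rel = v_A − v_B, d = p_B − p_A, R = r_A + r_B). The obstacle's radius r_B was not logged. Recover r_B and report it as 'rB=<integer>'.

m = 604
d = (-15, -1);  v_rel = (9, -2),  |v_rel|² = 85
v_rel×d = (9)·(-1) − (-2)·(-15) = -39
since m = R²·85 − (-39)²:  R² = (1521 + 604) / 85 = 25
R = √25 = 5  ⇒  r_B = 5 − 1 = 4

rB=4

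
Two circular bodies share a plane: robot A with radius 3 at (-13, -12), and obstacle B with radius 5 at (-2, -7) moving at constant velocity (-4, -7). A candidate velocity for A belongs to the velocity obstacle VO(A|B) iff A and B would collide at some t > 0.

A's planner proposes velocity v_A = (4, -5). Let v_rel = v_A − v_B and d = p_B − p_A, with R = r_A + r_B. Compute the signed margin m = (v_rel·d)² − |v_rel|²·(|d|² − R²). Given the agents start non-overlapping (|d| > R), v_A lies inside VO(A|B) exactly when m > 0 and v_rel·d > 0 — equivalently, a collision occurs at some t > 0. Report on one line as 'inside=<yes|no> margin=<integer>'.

d = (11, 5),  |d|² = 146;  R = 3+5 = 8,  c = 146−8² = 82
v_rel = (8, 2),  |v_rel|² = 68;  v_rel·d = (8)·(11) + (2)·(5) = 98
68·t² − 196·t + 82 = 0  ⇒  m = 98² − 68·82 = 4028
m = 4028 > 0,  v_rel·d = 98 > 0  ⇒  inside

inside=yes margin=4028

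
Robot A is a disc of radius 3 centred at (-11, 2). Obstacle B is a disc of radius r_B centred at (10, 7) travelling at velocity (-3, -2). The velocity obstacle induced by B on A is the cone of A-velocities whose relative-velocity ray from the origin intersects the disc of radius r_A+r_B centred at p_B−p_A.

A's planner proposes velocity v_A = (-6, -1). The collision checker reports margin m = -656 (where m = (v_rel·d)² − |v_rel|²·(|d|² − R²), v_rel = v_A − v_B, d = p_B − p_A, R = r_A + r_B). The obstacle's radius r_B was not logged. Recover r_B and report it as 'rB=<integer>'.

m = -656
d = (21, 5);  v_rel = (-3, 1),  |v_rel|² = 10
v_rel×d = (-3)·(5) − (1)·(21) = -36
since m = R²·10 − (-36)²:  R² = (1296 + -656) / 10 = 64
R = √64 = 8  ⇒  r_B = 8 − 3 = 5

rB=5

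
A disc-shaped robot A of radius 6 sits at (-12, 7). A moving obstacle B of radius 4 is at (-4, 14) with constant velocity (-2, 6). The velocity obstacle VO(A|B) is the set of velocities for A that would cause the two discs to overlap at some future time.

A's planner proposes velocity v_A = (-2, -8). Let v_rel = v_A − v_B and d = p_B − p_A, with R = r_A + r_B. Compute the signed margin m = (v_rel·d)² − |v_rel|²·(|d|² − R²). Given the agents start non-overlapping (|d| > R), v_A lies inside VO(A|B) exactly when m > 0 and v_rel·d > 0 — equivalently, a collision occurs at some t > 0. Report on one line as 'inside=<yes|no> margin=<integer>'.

d = (8, 7),  |d|² = 113;  R = 6+4 = 10,  c = 113−10² = 13
v_rel = (0, -14),  |v_rel|² = 196;  v_rel·d = (0)·(8) + (-14)·(7) = -98
196·t² + 196·t + 13 = 0  ⇒  m = (-98)² − 196·13 = 7056
m = 7056 > 0,  v_rel·d = -98 < 0  ⇒  outside

inside=no margin=7056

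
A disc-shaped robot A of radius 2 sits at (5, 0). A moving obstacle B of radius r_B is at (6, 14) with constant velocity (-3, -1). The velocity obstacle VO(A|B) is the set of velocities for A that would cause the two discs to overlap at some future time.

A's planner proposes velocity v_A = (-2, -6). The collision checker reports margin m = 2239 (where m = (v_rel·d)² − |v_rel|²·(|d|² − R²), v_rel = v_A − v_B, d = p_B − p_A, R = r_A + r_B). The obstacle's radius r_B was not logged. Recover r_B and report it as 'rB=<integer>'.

m = 2239
d = (1, 14);  v_rel = (1, -5),  |v_rel|² = 26
v_rel×d = (1)·(14) − (-5)·(1) = 19
since m = R²·26 − 19²:  R² = (361 + 2239) / 26 = 100
R = √100 = 10  ⇒  r_B = 10 − 2 = 8

rB=8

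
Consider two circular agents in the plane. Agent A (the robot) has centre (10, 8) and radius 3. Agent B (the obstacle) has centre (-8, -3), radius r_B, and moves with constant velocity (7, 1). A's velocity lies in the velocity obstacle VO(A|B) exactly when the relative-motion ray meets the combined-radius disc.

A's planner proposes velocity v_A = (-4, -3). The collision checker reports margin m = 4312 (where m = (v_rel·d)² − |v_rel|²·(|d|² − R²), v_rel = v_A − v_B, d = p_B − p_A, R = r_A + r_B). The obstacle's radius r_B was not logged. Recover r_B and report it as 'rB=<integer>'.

m = 4312
d = (-18, -11);  v_rel = (-11, -4),  |v_rel|² = 137
v_rel×d = (-11)·(-11) − (-4)·(-18) = 49
since m = R²·137 − 49²:  R² = (2401 + 4312) / 137 = 49
R = √49 = 7  ⇒  r_B = 7 − 3 = 4

rB=4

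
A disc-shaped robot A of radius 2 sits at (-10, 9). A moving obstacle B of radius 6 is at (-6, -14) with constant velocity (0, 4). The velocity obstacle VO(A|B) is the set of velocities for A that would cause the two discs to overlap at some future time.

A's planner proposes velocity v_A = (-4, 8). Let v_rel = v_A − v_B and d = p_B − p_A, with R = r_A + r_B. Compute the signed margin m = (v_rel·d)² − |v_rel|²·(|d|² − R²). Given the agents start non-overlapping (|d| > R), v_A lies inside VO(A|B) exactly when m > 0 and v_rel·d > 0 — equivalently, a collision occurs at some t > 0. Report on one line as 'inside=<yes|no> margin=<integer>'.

d = (4, -23),  |d|² = 545;  R = 2+6 = 8,  c = 545−8² = 481
v_rel = (-4, 4),  |v_rel|² = 32;  v_rel·d = (-4)·(4) + (4)·(-23) = -108
32·t² + 216·t + 481 = 0  ⇒  m = (-108)² − 32·481 = -3728
m = -3728 < 0,  v_rel·d = -108 < 0  ⇒  outside

inside=no margin=-3728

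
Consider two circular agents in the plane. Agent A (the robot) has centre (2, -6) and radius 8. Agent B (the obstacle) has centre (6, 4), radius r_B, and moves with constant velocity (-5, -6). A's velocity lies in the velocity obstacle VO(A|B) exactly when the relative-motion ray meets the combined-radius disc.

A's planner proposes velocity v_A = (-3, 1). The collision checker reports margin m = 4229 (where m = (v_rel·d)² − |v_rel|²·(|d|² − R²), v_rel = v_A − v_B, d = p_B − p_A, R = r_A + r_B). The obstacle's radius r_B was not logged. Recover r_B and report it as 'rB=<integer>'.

m = 4229
d = (4, 10);  v_rel = (2, 7),  |v_rel|² = 53
v_rel×d = (2)·(10) − (7)·(4) = -8
since m = R²·53 − (-8)²:  R² = (64 + 4229) / 53 = 81
R = √81 = 9  ⇒  r_B = 9 − 8 = 1

rB=1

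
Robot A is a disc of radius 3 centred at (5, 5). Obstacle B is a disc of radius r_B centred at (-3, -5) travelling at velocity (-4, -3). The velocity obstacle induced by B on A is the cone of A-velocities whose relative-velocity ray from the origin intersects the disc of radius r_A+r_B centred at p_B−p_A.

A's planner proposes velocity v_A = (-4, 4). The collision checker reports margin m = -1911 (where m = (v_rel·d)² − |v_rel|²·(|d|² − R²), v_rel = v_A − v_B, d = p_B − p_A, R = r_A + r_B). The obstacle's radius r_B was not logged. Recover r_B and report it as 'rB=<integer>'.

m = -1911
d = (-8, -10);  v_rel = (0, 7),  |v_rel|² = 49
v_rel×d = (0)·(-10) − (7)·(-8) = 56
since m = R²·49 − 56²:  R² = (3136 + -1911) / 49 = 25
R = √25 = 5  ⇒  r_B = 5 − 3 = 2

rB=2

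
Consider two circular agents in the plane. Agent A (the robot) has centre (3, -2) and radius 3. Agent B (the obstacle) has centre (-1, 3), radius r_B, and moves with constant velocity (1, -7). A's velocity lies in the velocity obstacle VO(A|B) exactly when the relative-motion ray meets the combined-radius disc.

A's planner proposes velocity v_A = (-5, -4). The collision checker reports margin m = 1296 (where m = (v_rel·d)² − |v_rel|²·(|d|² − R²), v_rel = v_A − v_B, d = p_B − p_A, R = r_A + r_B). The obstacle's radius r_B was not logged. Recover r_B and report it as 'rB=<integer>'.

m = 1296
d = (-4, 5);  v_rel = (-6, 3),  |v_rel|² = 45
v_rel×d = (-6)·(5) − (3)·(-4) = -18
since m = R²·45 − (-18)²:  R² = (324 + 1296) / 45 = 36
R = √36 = 6  ⇒  r_B = 6 − 3 = 3

rB=3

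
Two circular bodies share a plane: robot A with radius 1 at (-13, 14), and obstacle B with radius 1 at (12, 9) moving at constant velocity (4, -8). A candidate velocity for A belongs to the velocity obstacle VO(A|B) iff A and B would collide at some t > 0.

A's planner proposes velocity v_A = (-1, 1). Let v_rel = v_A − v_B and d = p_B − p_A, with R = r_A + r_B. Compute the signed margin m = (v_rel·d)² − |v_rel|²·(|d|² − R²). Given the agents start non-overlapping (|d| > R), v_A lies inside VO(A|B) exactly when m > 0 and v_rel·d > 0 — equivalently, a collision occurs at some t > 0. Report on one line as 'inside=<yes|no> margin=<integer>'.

d = (25, -5),  |d|² = 650;  R = 1+1 = 2,  c = 650−2² = 646
v_rel = (-5, 9),  |v_rel|² = 106;  v_rel·d = (-5)·(25) + (9)·(-5) = -170
106·t² + 340·t + 646 = 0  ⇒  m = (-170)² − 106·646 = -39576
m = -39576 < 0,  v_rel·d = -170 < 0  ⇒  outside

inside=no margin=-39576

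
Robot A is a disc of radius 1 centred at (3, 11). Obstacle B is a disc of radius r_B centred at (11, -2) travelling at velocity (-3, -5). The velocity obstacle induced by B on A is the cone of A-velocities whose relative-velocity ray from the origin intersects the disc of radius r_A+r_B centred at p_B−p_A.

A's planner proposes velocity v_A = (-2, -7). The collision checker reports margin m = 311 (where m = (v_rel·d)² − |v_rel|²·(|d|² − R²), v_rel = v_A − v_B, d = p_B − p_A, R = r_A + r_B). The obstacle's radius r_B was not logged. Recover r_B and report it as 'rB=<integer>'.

m = 311
d = (8, -13);  v_rel = (1, -2),  |v_rel|² = 5
v_rel×d = (1)·(-13) − (-2)·(8) = 3
since m = R²·5 − 3²:  R² = (9 + 311) / 5 = 64
R = √64 = 8  ⇒  r_B = 8 − 1 = 7

rB=7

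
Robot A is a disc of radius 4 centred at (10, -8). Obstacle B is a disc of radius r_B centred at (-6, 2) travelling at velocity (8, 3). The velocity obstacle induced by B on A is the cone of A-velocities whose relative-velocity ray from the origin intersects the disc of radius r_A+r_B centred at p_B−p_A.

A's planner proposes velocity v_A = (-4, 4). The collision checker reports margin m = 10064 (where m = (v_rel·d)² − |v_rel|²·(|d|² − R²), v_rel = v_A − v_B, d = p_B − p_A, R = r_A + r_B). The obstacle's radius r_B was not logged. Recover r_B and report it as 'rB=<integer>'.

m = 10064
d = (-16, 10);  v_rel = (-12, 1),  |v_rel|² = 145
v_rel×d = (-12)·(10) − (1)·(-16) = -104
since m = R²·145 − (-104)²:  R² = (10816 + 10064) / 145 = 144
R = √144 = 12  ⇒  r_B = 12 − 4 = 8

rB=8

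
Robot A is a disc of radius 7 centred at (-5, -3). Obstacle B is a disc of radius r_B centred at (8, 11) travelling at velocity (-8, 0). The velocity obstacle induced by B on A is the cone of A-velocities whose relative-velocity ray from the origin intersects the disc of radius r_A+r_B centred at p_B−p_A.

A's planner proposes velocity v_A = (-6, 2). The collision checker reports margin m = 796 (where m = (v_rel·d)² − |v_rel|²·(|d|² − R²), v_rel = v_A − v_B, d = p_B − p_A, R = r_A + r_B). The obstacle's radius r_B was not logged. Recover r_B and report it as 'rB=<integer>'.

m = 796
d = (13, 14);  v_rel = (2, 2),  |v_rel|² = 8
v_rel×d = (2)·(14) − (2)·(13) = 2
since m = R²·8 − 2²:  R² = (4 + 796) / 8 = 100
R = √100 = 10  ⇒  r_B = 10 − 7 = 3

rB=3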